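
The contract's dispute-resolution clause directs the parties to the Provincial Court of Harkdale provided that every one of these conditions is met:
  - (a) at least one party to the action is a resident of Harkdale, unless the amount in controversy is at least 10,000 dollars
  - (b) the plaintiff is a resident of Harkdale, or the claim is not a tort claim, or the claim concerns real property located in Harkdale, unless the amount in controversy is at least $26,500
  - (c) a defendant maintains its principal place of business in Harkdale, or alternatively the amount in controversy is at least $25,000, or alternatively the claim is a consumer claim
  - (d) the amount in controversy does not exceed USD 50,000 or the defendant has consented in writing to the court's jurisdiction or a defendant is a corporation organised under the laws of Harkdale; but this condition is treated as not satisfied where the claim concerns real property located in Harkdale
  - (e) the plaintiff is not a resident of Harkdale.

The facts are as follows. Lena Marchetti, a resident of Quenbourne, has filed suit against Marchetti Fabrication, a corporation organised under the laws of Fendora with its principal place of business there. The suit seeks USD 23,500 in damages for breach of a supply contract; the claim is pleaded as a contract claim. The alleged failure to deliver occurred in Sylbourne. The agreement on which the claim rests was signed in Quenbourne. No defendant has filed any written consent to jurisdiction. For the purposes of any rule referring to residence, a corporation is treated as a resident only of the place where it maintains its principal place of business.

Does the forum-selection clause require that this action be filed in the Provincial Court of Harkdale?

No

The Provincial Court of Harkdale:
  (a) No party resides in Harkdale. The proviso rescues it, though: the amount in controversy is $23,500, which meets the 10,000 dollars floor. Condition met.
  (b) The claim is a contract claim, not a tort claim, so one alternative holds. Met.
  (c) The corporate defendant(s) have their principal place of business in Fendora, not Harkdale; the amount in controversy is 23,500 dollars, below the USD 25,000 floor; the claim is a contract claim, not a consumer claim — no alternative holds. Condition not met.
  (d) The amount in controversy is $23,500, within the 50,000 dollars ceiling, which satisfies one of the alternatives. The carve-out does not apply: the claim does not concern real property. Met.
  (e) The plaintiff resides in Quenbourne, which is not Harkdale. Met.
  → Forum clause is not triggered.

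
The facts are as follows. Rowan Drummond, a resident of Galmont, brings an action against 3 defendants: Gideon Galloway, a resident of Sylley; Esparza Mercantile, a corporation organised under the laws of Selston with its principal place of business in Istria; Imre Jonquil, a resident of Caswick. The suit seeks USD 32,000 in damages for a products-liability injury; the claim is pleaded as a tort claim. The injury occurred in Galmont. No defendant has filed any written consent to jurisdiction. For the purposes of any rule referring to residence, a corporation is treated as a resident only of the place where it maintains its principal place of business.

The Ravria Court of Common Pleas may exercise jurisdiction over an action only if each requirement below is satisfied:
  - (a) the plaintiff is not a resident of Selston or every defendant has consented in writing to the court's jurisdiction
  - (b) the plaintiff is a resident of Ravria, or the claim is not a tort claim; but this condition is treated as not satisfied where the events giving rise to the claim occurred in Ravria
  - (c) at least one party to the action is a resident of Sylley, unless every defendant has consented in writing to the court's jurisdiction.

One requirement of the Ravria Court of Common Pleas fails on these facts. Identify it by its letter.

The Ravria Court of Common Pleas:
  (a) The plaintiff resides in Galmont, which is not Selston, so this disjunct is met. Condition met.
  (b) The plaintiff resides in Galmont, not Ravria; the claim is a tort claim — no alternative holds. Fails.
  (c) Gideon Galloway resides in Sylley. Condition met.
Only condition (b) fails.

(b)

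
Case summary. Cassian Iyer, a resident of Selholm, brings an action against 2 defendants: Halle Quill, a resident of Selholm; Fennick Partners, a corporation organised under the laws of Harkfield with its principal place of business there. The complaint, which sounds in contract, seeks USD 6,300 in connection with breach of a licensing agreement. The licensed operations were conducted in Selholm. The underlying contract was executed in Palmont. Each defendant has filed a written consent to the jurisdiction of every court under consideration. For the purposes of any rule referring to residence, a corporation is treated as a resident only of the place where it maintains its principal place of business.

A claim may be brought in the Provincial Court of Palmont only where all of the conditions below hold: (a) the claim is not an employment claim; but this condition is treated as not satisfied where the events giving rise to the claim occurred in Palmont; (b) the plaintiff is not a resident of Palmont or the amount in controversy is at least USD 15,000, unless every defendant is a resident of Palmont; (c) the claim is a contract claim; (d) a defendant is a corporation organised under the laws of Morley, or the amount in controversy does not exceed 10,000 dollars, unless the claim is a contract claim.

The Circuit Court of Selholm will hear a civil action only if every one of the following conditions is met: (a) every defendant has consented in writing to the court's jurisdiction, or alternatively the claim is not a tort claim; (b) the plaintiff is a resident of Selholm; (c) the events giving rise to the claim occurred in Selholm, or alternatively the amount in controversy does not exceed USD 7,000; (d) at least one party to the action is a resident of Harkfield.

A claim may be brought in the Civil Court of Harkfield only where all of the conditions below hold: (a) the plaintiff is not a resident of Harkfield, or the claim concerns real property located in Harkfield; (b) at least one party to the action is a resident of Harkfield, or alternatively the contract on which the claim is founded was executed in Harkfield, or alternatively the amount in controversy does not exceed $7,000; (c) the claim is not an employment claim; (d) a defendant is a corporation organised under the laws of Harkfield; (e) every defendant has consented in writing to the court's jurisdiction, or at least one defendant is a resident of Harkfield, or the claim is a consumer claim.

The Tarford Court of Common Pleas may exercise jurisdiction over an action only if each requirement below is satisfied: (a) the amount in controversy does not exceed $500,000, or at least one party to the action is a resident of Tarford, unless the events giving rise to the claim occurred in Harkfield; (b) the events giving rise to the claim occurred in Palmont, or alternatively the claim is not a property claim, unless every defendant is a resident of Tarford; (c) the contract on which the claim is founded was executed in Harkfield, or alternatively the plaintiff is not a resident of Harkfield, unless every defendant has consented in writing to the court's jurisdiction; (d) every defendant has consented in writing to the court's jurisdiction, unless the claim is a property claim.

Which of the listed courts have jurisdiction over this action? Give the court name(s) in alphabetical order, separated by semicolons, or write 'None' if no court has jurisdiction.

the Circuit Court of Selholm; the Civil Court of Harkfield; the Provincial Court of Palmont; the Tarford Court of Common Pleas

The Provincial Court of Palmont:
  (a) The claim is a contract claim, not an employment claim. And the carve-out is inapplicable — the operative events occurred in Selholm, not Palmont. Satisfied.
  (b) The plaintiff resides in Selholm, which is not Palmont, which satisfies one of the alternatives. Satisfied.
  (c) The claim is a contract claim. Condition met.
  (d) The amount in controversy is $6,300, within the 10,000 dollars ceiling, so one alternative holds. Condition met.
  → Jurisdiction lies.
The Circuit Court of Selholm:
  (a) Every defendant has filed written consent, so one alternative holds. Satisfied.
  (b) The plaintiff resides in Selholm. Satisfied.
  (c) The operative events occurred in Selholm, which satisfies one of the alternatives. Condition met.
  (d) Fennick Partners resides in Harkfield. Met.
  → All conditions met; jurisdiction exists.
The Civil Court of Harkfield:
  (a) The plaintiff resides in Selholm, which is not Harkfield, which satisfies one of the alternatives. Satisfied.
  (b) Fennick Partners resides in Harkfield, so one alternative holds. Condition met.
  (c) The claim is a contract claim, not an employment claim. Met.
  (d) Fennick Partners is organised under the laws of Harkfield. Met.
  (e) Every defendant has filed written consent — that alternative is enough. Condition met.
  → Every requirement is satisfied — jurisdiction.
The Tarford Court of Common Pleas:
  (a) The amount in controversy is 6,300 dollars, within the USD 500,000 ceiling, which satisfies one of the alternatives. Met.
  (b) The claim is a contract claim, not a property claim, which satisfies one of the alternatives. Condition met.
  (c) The plaintiff resides in Selholm, which is not Harkfield — that alternative is enough. Satisfied.
  (d) Every defendant has filed written consent. Condition met.
  → The court has jurisdiction.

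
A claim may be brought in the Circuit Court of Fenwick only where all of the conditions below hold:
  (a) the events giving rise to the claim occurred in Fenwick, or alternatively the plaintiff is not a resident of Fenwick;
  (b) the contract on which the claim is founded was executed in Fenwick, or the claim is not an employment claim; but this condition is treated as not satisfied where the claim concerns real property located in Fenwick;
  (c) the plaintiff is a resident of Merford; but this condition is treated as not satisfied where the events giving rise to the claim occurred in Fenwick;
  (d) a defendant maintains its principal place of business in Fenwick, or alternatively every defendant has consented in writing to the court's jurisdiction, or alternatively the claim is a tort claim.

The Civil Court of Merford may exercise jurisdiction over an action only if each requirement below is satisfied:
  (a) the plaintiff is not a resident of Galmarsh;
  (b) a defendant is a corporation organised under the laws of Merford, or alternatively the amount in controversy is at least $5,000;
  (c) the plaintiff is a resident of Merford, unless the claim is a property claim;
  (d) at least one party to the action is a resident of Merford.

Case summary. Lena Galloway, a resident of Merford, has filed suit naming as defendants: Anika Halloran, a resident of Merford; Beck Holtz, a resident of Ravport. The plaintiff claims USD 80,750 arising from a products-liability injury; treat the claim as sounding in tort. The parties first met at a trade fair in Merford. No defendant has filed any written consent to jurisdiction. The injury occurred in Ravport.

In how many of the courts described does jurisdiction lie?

2

The Circuit Court of Fenwick:
  (a) The plaintiff resides in Merford, which is not Fenwick, so one alternative holds. Met.
  (b) The claim is a tort claim, not an employment claim, so one alternative holds. The exception is not triggered, since the claim does not concern real property. Met.
  (c) The plaintiff resides in Merford. The carve-out does not apply: the operative events occurred in Ravport, not Fenwick. Met.
  (d) The claim is a tort claim, so one alternative holds. Met.
  → The court has jurisdiction.
The Civil Court of Merford:
  (a) The plaintiff resides in Merford, which is not Galmarsh. Met.
  (b) The amount in controversy is $80,750, which meets the 5,000 dollars floor, so one alternative holds. Satisfied.
  (c) The plaintiff resides in Merford. Condition met.
  (d) Lena Galloway resides in Merford. Met.
  → The court has jurisdiction.
Courts with jurisdiction: the Circuit Court of Fenwick, the Civil Court of Merford — 2 in total.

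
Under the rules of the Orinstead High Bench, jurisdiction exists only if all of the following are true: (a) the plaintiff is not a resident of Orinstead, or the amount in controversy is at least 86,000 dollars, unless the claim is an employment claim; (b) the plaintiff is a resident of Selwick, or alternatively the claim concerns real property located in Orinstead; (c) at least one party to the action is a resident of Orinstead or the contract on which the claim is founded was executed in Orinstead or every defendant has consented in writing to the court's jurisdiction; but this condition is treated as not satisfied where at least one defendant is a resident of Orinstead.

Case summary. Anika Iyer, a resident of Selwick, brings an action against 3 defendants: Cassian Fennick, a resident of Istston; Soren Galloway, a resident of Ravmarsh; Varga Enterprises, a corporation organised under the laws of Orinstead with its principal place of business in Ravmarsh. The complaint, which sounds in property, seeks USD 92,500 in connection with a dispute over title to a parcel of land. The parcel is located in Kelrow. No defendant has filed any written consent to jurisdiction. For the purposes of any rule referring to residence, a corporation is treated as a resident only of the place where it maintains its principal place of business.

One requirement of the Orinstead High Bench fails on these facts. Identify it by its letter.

The Orinstead High Bench:
  (a) The plaintiff resides in Selwick, which is not Orinstead, which satisfies one of the alternatives. Satisfied.
  (b) The plaintiff resides in Selwick, so one alternative holds. Satisfied.
  (c) No party resides in Orinstead; no contract (and hence no place of execution) is alleged; no such written consent has been filed — none of the alternatives is met. Fails.
Only condition (c) fails.

(c)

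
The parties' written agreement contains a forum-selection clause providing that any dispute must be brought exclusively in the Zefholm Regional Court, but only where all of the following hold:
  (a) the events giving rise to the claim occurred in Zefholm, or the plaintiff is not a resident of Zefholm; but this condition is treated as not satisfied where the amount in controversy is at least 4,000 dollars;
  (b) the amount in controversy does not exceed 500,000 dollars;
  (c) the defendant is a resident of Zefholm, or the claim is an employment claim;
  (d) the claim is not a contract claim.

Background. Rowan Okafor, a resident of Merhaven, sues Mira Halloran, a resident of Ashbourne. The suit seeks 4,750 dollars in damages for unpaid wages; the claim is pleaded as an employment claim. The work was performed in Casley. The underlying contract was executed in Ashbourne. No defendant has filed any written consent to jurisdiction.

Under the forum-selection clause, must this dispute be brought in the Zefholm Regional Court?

The Zefholm Regional Court:
  (a) The plaintiff resides in Merhaven, which is not Zefholm — that alternative is enough. But the carve-out bites: the amount in controversy is $4,750, which meets the USD 4,000 floor. Condition not met.
  (b) The amount in controversy is 4,750 dollars, within the 500,000 dollars ceiling. Met.
  (c) The claim is an employment claim, so one alternative holds. Condition met.
  (d) The claim is an employment claim, not a contract claim. Met.
  → The clause does not apply.

No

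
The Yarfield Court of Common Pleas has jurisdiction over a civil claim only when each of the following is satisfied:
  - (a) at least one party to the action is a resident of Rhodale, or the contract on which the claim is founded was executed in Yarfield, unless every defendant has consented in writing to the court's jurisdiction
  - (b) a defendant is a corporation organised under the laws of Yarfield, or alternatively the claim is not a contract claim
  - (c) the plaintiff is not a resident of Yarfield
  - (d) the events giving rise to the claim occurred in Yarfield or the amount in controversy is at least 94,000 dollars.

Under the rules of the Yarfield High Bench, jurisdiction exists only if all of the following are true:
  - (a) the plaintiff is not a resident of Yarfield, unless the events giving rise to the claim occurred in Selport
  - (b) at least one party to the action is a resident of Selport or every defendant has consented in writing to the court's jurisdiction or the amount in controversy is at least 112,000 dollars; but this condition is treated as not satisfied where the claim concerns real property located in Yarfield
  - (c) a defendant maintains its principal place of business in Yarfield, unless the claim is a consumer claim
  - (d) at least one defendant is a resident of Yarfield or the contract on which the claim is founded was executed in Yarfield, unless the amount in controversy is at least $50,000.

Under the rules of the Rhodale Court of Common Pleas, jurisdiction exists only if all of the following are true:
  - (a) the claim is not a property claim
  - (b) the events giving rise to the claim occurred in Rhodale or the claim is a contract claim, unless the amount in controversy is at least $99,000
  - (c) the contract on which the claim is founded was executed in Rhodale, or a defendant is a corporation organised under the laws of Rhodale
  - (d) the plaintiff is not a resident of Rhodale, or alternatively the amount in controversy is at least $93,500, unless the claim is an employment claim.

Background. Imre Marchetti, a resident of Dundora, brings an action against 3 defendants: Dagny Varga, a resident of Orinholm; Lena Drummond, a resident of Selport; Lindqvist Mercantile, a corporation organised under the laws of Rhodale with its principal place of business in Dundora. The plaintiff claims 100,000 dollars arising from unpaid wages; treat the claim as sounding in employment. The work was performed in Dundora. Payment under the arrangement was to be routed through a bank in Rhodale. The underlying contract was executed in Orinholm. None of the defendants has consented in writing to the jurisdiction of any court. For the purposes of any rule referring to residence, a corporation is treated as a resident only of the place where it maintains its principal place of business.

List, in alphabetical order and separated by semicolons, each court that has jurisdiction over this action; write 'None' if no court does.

The Yarfield Court of Common Pleas:
  (a) No party resides in Rhodale; the contract was executed in Orinholm, not Yarfield — no alternative holds. The proviso offers no rescue either, since no such written consent has been filed. Condition not met.
  (b) The claim is an employment claim, not a contract claim — that alternative is enough. Satisfied.
  (c) The plaintiff resides in Dundora, which is not Yarfield. Condition met.
  (d) The amount in controversy is USD 100,000, which meets the USD 94,000 floor, which satisfies one of the alternatives. Condition met.
  → At least one condition fails; no jurisdiction.
The Yarfield High Bench:
  (a) The plaintiff resides in Dundora, which is not Yarfield. Met.
  (b) Lena Drummond resides in Selport, which satisfies one of the alternatives. The exception is not triggered, since the claim does not concern real property. Condition met.
  (c) The corporate defendant(s) have their principal place of business in Dundora, not Yarfield. Nor does the 'unless' clause help: the claim is an employment claim, not a consumer claim. Not met.
  (d) No defendant resides in Yarfield (they reside in Orinholm, Selport, Dundora); the contract was executed in Orinholm, not Yarfield — every alternative fails. The proviso rescues it, though: the amount in controversy is $100,000, which meets the $50,000 floor. Satisfied.
  → The court lacks jurisdiction.
The Rhodale Court of Common Pleas:
  (a) The claim is an employment claim, not a property claim. Met.
  (b) The operative events occurred in Dundora, not Rhodale; the claim is an employment claim, not a contract claim — none of the alternatives is met. But the amount in controversy is $100,000, which meets the USD 99,000 floor, and the 'unless' clause therefore excuses the requirement. Condition met.
  (c) Lindqvist Mercantile is organised under the laws of Rhodale, which satisfies one of the alternatives. Met.
  (d) The plaintiff resides in Dundora, which is not Rhodale, so this disjunct is met. Met.
  → The court has jurisdiction.

the Rhodale Court of Common Pleas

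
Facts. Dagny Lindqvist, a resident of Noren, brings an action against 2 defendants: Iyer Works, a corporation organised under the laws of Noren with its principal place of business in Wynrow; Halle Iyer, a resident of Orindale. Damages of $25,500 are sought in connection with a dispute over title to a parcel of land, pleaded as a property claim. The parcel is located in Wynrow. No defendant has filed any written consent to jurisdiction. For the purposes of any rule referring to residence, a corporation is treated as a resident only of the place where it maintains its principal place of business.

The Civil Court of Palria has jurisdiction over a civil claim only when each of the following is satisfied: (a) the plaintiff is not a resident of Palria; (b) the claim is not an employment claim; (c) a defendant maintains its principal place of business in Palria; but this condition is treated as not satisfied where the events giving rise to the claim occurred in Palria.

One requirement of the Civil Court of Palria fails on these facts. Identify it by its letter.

The Civil Court of Palria:
  (a) The plaintiff resides in Noren, which is not Palria. Satisfied.
  (b) The claim is a property claim, not an employment claim. Satisfied.
  (c) The corporate defendant(s) have their principal place of business in Wynrow, not Palria. Not satisfied.
Only condition (c) fails.

(c)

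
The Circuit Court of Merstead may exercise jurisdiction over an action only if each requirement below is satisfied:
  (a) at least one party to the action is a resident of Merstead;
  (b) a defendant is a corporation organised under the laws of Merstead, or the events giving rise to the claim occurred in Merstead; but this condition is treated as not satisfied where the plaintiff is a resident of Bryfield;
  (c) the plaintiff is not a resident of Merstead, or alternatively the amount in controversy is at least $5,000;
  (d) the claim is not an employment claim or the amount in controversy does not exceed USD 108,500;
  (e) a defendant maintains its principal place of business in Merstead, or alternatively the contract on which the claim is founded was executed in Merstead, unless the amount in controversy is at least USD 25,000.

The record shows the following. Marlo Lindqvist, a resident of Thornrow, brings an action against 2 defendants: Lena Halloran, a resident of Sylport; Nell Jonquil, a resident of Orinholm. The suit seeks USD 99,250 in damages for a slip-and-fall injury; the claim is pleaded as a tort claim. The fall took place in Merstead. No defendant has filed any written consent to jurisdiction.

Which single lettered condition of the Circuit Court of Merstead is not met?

(a)

The Circuit Court of Merstead:
  (a) No party resides in Merstead. Not satisfied.
  (b) The operative events occurred in Merstead, which satisfies one of the alternatives. The exception is not triggered, since the plaintiff resides in Thornrow, not Bryfield. Satisfied.
  (c) The plaintiff resides in Thornrow, which is not Merstead, so this disjunct is met. Met.
  (d) The claim is a tort claim, not an employment claim, so one alternative holds. Condition met.
  (e) No defendant is a corporation; no contract (and hence no place of execution) is alleged — every alternative fails. However, the amount in controversy is $99,250, which meets the USD 25,000 floor, so the 'unless' proviso supplies this condition. Condition met.
Only condition (a) fails.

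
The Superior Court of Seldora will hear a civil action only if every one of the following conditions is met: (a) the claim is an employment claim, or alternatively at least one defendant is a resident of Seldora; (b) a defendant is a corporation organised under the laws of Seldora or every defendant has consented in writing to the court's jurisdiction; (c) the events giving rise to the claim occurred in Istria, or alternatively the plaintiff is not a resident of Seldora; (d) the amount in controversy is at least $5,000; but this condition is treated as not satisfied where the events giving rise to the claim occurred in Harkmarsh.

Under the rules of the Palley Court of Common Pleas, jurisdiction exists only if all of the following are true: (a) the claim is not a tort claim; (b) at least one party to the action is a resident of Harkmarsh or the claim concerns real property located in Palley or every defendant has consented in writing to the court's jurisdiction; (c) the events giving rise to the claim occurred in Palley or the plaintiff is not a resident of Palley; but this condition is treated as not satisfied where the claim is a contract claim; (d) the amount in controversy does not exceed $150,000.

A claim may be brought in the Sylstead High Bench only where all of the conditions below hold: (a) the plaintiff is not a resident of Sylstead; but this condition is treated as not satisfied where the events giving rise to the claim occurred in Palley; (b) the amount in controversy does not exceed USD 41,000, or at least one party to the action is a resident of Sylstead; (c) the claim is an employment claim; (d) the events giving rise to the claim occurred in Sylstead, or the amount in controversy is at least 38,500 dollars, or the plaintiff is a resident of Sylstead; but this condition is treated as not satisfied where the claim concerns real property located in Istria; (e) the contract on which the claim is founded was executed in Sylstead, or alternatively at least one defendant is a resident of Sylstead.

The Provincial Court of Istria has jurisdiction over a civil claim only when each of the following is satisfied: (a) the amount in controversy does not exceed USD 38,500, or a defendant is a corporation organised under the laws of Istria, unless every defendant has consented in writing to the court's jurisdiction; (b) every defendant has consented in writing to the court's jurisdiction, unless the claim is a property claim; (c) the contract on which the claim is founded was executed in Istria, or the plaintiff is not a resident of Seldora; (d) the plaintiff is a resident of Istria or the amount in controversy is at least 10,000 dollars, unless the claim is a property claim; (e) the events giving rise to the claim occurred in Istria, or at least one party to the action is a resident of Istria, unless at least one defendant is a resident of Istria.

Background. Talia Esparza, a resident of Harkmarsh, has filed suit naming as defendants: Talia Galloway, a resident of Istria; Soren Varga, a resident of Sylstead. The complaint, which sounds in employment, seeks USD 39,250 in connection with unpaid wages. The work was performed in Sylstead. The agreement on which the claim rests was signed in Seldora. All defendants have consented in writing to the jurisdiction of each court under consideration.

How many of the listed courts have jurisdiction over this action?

The Superior Court of Seldora:
  (a) The claim is an employment claim, which satisfies one of the alternatives. Satisfied.
  (b) Every defendant has filed written consent, so this disjunct is met. Condition met.
  (c) The plaintiff resides in Harkmarsh, which is not Seldora, which satisfies one of the alternatives. Met.
  (d) The amount in controversy is USD 39,250, which meets the USD 5,000 floor. The carve-out does not apply: the operative events occurred in Sylstead, not Harkmarsh. Met.
  → The court has jurisdiction.
The Palley Court of Common Pleas:
  (a) The claim is an employment claim, not a tort claim. Condition met.
  (b) Talia Esparza resides in Harkmarsh — that alternative is enough. Satisfied.
  (c) The plaintiff resides in Harkmarsh, which is not Palley, so one alternative holds. The carve-out does not apply: the claim is an employment claim, not a contract claim. Condition met.
  (d) The amount in controversy is $39,250, within the $150,000 ceiling. Satisfied.
  → All conditions met; jurisdiction exists.
The Sylstead High Bench:
  (a) The plaintiff resides in Harkmarsh, which is not Sylstead. And the carve-out is inapplicable — the operative events occurred in Sylstead, not Palley. Satisfied.
  (b) The amount in controversy is USD 39,250, within the $41,000 ceiling, so one alternative holds. Met.
  (c) The claim is an employment claim. Satisfied.
  (d) The operative events occurred in Sylstead, which satisfies one of the alternatives. The exception is not triggered, since the claim does not concern real property. Met.
  (e) Soren Varga resides in Sylstead, so one alternative holds. Satisfied.
  → Every requirement is satisfied — jurisdiction.
The Provincial Court of Istria:
  (a) The amount in controversy is $39,250, above the USD 38,500 ceiling; no defendant is a corporation — every alternative fails. But every defendant has filed written consent, and the 'unless' clause therefore excuses the requirement. Condition met.
  (b) Every defendant has filed written consent. Satisfied.
  (c) The plaintiff resides in Harkmarsh, which is not Seldora, so this disjunct is met. Satisfied.
  (d) The amount in controversy is 39,250 dollars, which meets the USD 10,000 floor — that alternative is enough. Satisfied.
  (e) Talia Galloway resides in Istria, which satisfies one of the alternatives. Met.
  → The court has jurisdiction.
Courts with jurisdiction: the Superior Court of Seldora, the Palley Court of Common Pleas, the Sylstead High Bench, the Provincial Court of Istria — 4 in total.

4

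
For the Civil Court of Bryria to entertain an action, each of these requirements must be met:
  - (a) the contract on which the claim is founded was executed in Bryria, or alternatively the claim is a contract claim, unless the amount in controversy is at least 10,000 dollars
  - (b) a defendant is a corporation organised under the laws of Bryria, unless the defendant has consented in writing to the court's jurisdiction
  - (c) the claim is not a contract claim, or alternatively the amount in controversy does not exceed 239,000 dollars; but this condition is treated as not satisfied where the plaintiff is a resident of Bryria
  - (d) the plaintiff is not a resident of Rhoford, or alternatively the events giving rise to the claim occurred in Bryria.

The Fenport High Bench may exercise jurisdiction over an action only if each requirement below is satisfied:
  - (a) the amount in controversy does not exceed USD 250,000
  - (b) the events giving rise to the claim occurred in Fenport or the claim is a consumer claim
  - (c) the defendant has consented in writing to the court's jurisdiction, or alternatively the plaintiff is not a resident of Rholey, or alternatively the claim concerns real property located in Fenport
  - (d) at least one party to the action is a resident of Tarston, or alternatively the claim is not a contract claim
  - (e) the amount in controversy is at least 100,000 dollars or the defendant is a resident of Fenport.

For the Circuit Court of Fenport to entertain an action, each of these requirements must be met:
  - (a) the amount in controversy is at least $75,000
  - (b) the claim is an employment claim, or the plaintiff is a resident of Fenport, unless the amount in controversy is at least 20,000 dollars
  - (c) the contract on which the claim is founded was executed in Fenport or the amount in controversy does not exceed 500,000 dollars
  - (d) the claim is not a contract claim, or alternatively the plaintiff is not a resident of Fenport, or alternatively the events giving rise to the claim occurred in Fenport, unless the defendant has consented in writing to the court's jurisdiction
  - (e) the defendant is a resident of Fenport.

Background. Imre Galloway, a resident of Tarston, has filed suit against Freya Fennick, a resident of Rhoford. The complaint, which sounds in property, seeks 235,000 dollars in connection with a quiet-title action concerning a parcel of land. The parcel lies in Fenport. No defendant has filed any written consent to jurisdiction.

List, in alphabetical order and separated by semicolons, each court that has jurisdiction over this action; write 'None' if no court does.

the Fenport High Bench

The Civil Court of Bryria:
  (a) No contract (and hence no place of execution) is alleged; the claim is a property claim, not a contract claim — none of the alternatives is met. But the amount in controversy is $235,000, which meets the 10,000 dollars floor, and the 'unless' clause therefore excuses the requirement. Satisfied.
  (b) No defendant is a corporation. And no such written consent has been filed, so the proviso does not save it. Not met.
  (c) The claim is a property claim, not a contract claim, so one alternative holds. And the carve-out is inapplicable — the plaintiff resides in Tarston, not Bryria. Condition met.
  (d) The plaintiff resides in Tarston, which is not Rhoford, so this disjunct is met. Condition met.
  → No jurisdiction.
The Fenport High Bench:
  (a) The amount in controversy is $235,000, within the $250,000 ceiling. Met.
  (b) The operative events occurred in Fenport — that alternative is enough. Satisfied.
  (c) The plaintiff resides in Tarston, which is not Rholey, so one alternative holds. Satisfied.
  (d) Imre Galloway resides in Tarston — that alternative is enough. Condition met.
  (e) The amount in controversy is 235,000 dollars, which meets the USD 100,000 floor, which satisfies one of the alternatives. Satisfied.
  → The court has jurisdiction.
The Circuit Court of Fenport:
  (a) The amount in controversy is 235,000 dollars, which meets the USD 75,000 floor. Condition met.
  (b) The claim is a property claim, not an employment claim; the plaintiff resides in Tarston, not Fenport — every alternative fails. The proviso rescues it, though: the amount in controversy is USD 235,000, which meets the $20,000 floor. Satisfied.
  (c) The amount in controversy is $235,000, within the USD 500,000 ceiling, which satisfies one of the alternatives. Satisfied.
  (d) The claim is a property claim, not a contract claim, so one alternative holds. Satisfied.
  (e) The defendant resides in Rhoford, not Fenport. Condition not met.
  → Not every requirement is met — no jurisdiction.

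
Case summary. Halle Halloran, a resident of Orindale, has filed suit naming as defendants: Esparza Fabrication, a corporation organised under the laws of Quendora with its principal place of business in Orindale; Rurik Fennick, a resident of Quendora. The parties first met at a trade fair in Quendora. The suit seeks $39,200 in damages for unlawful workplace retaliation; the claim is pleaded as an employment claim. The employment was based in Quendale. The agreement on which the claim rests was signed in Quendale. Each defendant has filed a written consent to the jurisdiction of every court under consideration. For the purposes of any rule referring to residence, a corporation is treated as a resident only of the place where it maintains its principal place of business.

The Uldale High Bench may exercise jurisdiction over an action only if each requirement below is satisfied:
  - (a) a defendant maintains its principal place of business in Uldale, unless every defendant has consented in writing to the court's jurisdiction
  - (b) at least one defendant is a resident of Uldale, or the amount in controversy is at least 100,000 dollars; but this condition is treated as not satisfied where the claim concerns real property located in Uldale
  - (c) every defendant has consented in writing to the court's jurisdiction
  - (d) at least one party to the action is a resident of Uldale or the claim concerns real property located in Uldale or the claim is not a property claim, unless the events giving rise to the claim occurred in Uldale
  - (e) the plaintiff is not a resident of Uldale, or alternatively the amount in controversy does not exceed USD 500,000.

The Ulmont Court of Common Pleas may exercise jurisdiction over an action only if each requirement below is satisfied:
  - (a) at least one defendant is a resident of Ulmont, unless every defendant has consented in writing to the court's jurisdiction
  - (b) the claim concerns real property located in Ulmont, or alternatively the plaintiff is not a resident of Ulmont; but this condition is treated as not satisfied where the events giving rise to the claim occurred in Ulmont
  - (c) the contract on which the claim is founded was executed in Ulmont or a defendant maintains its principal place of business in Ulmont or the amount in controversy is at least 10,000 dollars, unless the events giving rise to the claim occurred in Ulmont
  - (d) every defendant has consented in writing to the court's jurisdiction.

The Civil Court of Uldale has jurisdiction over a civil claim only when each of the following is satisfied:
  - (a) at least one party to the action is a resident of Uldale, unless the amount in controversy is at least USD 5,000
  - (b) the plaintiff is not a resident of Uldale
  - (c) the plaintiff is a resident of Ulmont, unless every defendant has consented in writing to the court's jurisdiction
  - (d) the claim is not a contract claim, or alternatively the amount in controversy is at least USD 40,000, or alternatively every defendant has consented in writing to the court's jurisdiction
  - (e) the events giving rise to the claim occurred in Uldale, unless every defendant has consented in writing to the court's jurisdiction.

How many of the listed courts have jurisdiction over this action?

The Uldale High Bench:
  (a) The corporate defendant(s) have their principal place of business in Orindale, not Uldale. But every defendant has filed written consent, and the 'unless' clause therefore excuses the requirement. Condition met.
  (b) No defendant resides in Uldale (they reside in Orindale, Quendora); the amount in controversy is USD 39,200, below the $100,000 floor — every alternative fails. Fails.
  (c) Every defendant has filed written consent. Condition met.
  (d) The claim is an employment claim, not a property claim, so this disjunct is met. Satisfied.
  (e) The plaintiff resides in Orindale, which is not Uldale, which satisfies one of the alternatives. Met.
  → At least one condition fails; no jurisdiction.
The Ulmont Court of Common Pleas:
  (a) No defendant resides in Ulmont (they reside in Orindale, Quendora). However, every defendant has filed written consent, so the 'unless' proviso supplies this condition. Met.
  (b) The plaintiff resides in Orindale, which is not Ulmont, so this disjunct is met. And the carve-out is inapplicable — the operative events occurred in Quendale, not Ulmont. Satisfied.
  (c) The amount in controversy is $39,200, which meets the $10,000 floor — that alternative is enough. Met.
  (d) Every defendant has filed written consent. Met.
  → Jurisdiction lies.
The Civil Court of Uldale:
  (a) No party resides in Uldale. The proviso rescues it, though: the amount in controversy is USD 39,200, which meets the 5,000 dollars floor. Satisfied.
  (b) The plaintiff resides in Orindale, which is not Uldale. Met.
  (c) The plaintiff resides in Orindale, not Ulmont. But every defendant has filed written consent, and the 'unless' clause therefore excuses the requirement. Satisfied.
  (d) The claim is an employment claim, not a contract claim — that alternative is enough. Satisfied.
  (e) The operative events occurred in Quendale, not Uldale. The proviso rescues it, though: every defendant has filed written consent. Condition met.
  → Jurisdiction lies.
Courts with jurisdiction: the Ulmont Court of Common Pleas, the Civil Court of Uldale — 2 in total.

2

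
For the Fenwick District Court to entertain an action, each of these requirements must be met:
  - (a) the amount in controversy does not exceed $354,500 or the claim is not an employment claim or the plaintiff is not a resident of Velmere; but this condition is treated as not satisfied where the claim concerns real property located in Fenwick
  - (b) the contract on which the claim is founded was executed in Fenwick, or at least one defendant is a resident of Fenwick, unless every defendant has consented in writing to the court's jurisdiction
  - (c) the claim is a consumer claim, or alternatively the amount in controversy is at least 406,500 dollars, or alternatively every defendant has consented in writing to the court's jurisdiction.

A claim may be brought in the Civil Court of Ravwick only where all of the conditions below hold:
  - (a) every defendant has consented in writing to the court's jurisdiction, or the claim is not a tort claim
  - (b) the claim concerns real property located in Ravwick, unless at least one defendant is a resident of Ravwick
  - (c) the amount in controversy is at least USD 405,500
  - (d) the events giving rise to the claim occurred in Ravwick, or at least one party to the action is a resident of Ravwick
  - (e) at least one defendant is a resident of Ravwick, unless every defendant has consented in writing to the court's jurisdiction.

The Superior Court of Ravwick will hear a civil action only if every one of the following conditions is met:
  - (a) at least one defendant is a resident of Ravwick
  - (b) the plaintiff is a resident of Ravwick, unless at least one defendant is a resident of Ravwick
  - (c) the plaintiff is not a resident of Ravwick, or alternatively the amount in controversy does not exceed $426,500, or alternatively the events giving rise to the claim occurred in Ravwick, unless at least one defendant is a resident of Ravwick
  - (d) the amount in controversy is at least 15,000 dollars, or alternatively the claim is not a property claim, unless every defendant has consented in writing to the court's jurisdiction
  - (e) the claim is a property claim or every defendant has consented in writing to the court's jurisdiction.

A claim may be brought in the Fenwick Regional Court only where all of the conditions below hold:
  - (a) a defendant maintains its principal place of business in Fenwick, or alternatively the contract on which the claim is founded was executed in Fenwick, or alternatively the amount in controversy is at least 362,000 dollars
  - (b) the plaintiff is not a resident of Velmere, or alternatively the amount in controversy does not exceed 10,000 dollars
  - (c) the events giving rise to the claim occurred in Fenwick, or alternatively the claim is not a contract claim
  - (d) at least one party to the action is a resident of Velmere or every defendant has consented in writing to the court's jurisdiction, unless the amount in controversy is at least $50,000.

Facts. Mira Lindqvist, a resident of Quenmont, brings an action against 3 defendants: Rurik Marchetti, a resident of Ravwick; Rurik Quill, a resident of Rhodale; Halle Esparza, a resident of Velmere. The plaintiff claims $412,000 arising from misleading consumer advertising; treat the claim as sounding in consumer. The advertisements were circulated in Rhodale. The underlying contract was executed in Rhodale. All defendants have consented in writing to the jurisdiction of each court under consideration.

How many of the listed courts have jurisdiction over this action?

The Fenwick District Court:
  (a) The claim is a consumer claim, not an employment claim, so one alternative holds. The carve-out does not apply: the claim does not concern real property. Condition met.
  (b) The contract was executed in Rhodale, not Fenwick; no defendant resides in Fenwick (they reside in Ravwick, Rhodale, Velmere) — every alternative fails. However, every defendant has filed written consent, so the 'unless' proviso supplies this condition. Satisfied.
  (c) The claim is a consumer claim, which satisfies one of the alternatives. Condition met.
  → All conditions met; jurisdiction exists.
The Civil Court of Ravwick:
  (a) Every defendant has filed written consent, so this disjunct is met. Satisfied.
  (b) The claim does not concern real property. The proviso rescues it, though: Rurik Marchetti resides in Ravwick. Met.
  (c) The amount in controversy is $412,000, which meets the USD 405,500 floor. Met.
  (d) Rurik Marchetti resides in Ravwick — that alternative is enough. Condition met.
  (e) Rurik Marchetti resides in Ravwick. Satisfied.
  → Every requirement is satisfied — jurisdiction.
The Superior Court of Ravwick:
  (a) Rurik Marchetti resides in Ravwick. Met.
  (b) The plaintiff resides in Quenmont, not Ravwick. The proviso rescues it, though: Rurik Marchetti resides in Ravwick. Met.
  (c) The plaintiff resides in Quenmont, which is not Ravwick, so one alternative holds. Satisfied.
  (d) The amount in controversy is $412,000, which meets the $15,000 floor — that alternative is enough. Satisfied.
  (e) Every defendant has filed written consent, so this disjunct is met. Met.
  → Jurisdiction lies.
The Fenwick Regional Court:
  (a) The amount in controversy is $412,000, which meets the USD 362,000 floor, so this disjunct is met. Condition met.
  (b) The plaintiff resides in Quenmont, which is not Velmere, which satisfies one of the alternatives. Satisfied.
  (c) The claim is a consumer claim, not a contract claim, which satisfies one of the alternatives. Condition met.
  (d) Halle Esparza resides in Velmere, so one alternative holds. Satisfied.
  → Every requirement is satisfied — jurisdiction.
Courts with jurisdiction: the Fenwick District Court, the Civil Court of Ravwick, the Superior Court of Ravwick, the Fenwick Regional Court — 4 in total.

4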